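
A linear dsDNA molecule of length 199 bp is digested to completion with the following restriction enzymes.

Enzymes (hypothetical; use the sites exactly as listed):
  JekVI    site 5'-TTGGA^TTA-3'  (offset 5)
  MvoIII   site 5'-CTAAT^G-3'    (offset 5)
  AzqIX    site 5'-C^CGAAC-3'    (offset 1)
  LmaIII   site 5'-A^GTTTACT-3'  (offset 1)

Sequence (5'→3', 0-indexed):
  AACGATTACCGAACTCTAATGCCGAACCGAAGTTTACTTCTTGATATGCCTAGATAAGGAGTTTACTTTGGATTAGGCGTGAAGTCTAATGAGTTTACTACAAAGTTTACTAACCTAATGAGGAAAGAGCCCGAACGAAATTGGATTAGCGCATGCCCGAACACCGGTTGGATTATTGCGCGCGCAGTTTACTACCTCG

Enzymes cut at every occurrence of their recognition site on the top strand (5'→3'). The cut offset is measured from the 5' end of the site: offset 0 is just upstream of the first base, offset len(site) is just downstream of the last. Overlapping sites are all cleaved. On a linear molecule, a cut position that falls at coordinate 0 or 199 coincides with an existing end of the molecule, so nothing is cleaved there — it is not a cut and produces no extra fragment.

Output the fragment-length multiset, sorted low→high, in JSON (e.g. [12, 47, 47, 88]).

[2,2,9,9,11,12,12,12,12,13,14,14,15,15,18,29]

Per-enzyme occurrences:
  JekVI (TTGGATTA, off=5): starts [67, 140, 167] → cuts [72, 145, 172]
  MvoIII (CTAATG, off=5): starts [15, 85, 114] → cuts [20, 90, 119]
  AzqIX (CCGAAC, off=1): starts [8, 21, 130, 156] → cuts [9, 22, 131, 157]
  LmaIII (AGTTTACT, off=1): starts [30, 59, 91, 103, 185] → cuts [31, 60, 92, 104, 186]

All cut coordinates (distinct, sorted): [9, 20, 22, 31, 60, 72, 90, 92, 104, 119, 131, 145, 157, 172, 186]

Fragments:
  [0,9): 9 bp
  [9,20): 11 bp
  [20,22): 2 bp
  [22,31): 9 bp
  [31,60): 29 bp
  [60,72): 12 bp
  [72,90): 18 bp
  [90,92): 2 bp
  [92,104): 12 bp
  [104,119): 15 bp
  [119,131): 12 bp
  [131,145): 14 bp
  [145,157): 12 bp
  [157,172): 15 bp
  [172,186): 14 bp
  [186,199): 13 bp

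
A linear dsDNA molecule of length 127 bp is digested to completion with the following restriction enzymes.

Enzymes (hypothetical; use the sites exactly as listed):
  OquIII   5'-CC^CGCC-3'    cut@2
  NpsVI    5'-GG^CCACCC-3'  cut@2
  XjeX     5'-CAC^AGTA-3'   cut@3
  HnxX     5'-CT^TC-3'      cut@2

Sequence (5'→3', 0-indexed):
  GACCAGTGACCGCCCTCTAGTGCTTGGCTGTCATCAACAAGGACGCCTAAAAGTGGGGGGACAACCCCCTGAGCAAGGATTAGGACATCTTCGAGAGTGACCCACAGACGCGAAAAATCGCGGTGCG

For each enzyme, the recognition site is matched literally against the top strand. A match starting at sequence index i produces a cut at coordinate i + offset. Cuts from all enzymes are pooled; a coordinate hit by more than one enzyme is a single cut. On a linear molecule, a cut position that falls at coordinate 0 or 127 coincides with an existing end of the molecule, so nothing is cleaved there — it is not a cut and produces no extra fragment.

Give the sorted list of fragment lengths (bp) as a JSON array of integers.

Scan for sites:
  OquIII (CCCGCC, off=2): no sites
  NpsVI (GGCCACCC, off=2): no sites
  XjeX (CACAGTA, off=3): no sites
  HnxX CTTC/2: at [88] ⇒ [90]

Pooled cuts: [90]

Fragment lengths:
  [0,90): 90 bp
  [90,127): 37 bp

[37,90]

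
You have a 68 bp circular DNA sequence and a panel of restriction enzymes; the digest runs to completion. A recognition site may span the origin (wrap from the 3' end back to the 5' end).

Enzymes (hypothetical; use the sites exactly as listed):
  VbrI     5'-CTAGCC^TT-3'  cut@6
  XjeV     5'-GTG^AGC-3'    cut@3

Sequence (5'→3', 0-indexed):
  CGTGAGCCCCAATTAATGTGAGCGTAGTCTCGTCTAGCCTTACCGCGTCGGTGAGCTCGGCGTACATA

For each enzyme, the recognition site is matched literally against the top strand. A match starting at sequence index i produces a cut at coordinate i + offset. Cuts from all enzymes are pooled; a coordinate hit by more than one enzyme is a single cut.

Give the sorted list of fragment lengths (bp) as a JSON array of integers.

[14,16,19,19]

Site scan:
  VbrI CTAGCCTT/6: at [33] ⇒ [39]
  XjeV GTGAGC/3: at [1, 17, 50] ⇒ [4, 20, 53]

Pooled cuts: [4, 20, 39, 53]

Fragment lengths:
  4→20: 16 bp
  20→39: 19 bp
  39→53: 14 bp
  53→4 (wrap): 68-53+4 = 19 bp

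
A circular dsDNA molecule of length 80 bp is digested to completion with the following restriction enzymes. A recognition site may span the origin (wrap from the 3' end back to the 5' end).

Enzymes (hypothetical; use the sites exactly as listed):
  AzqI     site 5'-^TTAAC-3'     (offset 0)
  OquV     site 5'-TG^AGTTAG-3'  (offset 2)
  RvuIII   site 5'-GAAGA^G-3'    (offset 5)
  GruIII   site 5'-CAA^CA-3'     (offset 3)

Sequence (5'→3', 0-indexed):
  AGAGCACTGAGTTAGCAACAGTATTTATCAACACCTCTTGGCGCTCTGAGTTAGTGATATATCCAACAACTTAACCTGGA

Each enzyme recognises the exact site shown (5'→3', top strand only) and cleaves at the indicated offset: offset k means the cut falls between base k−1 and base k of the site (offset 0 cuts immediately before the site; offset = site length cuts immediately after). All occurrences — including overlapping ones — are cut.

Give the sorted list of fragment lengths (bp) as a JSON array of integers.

Scan for sites:
  AzqI TTAAC/0: at [70] ⇒ [70]
  OquV TGAGTTAG/2: at [7, 46] ⇒ [9, 48]
  RvuIII GAAGAG/5: at [78] ⇒ [3]
  GruIII CAACA/3: at [15, 28, 63] ⇒ [18, 31, 66]

All cut coordinates (distinct, sorted): [3, 9, 18, 31, 48, 66, 70]

Fragments:
  3→9: 6 bp
  9→18: 9 bp
  18→31: 13 bp
  31→48: 17 bp
  48→66: 18 bp
  66→70: 4 bp
  70→3 (wrap): 80-70+3 = 13 bp

[4,6,9,13,13,17,18]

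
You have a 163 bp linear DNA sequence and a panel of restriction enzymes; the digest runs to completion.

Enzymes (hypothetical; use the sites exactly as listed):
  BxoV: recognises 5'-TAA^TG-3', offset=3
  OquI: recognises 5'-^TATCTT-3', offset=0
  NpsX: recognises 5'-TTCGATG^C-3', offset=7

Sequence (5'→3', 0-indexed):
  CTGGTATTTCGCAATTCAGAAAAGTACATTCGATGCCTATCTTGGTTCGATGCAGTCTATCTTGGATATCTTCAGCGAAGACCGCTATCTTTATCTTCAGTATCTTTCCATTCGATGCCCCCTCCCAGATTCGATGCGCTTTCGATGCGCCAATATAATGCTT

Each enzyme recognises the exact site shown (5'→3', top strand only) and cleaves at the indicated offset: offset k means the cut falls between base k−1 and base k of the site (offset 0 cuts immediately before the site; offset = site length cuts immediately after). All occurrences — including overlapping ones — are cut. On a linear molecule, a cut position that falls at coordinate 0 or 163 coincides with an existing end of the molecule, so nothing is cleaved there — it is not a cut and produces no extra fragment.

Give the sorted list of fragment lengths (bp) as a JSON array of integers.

[2,5,5,6,9,9,11,11,15,17,19,19,35]

Scan for sites:
  BxoV TAATG/3: at [155] ⇒ [158]
  OquI TATCTT/0: at [37, 57, 66, 85, 91, 100] ⇒ [37, 57, 66, 85, 91, 100]
  NpsX TTCGATGC/7: at [28, 45, 110, 129, 140] ⇒ [35, 52, 117, 136, 147]

All cut coordinates (distinct, sorted): [35, 37, 52, 57, 66, 85, 91, 100, 117, 136, 147, 158]

Fragment lengths:
  [0,35): 35 bp
  [35,37): 2 bp
  [37,52): 15 bp
  [52,57): 5 bp
  [57,66): 9 bp
  [66,85): 19 bp
  [85,91): 6 bp
  [91,100): 9 bp
  [100,117): 17 bp
  [117,136): 19 bp
  [136,147): 11 bp
  [147,158): 11 bp
  [158,163): 5 bp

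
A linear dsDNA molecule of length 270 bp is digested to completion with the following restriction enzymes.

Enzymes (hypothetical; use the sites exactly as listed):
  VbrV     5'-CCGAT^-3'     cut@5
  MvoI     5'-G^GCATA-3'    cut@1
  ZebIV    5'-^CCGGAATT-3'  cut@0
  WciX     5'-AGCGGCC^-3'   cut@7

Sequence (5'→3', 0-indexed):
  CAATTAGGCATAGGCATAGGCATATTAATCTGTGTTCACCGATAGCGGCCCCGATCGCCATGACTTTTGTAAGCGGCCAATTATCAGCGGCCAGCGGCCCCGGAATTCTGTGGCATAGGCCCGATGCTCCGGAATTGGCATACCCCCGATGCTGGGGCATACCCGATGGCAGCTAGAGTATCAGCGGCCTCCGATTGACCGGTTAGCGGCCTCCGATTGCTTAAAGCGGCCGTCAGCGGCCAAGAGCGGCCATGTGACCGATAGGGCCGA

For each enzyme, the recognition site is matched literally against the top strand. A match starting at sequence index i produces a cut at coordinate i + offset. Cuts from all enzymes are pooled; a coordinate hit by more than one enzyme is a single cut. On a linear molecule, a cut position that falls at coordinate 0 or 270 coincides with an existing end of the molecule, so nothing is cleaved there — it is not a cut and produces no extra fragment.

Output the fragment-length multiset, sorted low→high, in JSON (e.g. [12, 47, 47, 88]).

Scan for sites:
  VbrV (CCGAT, off=5): starts [38, 50, 120, 145, 162, 190, 212, 257] → cuts [43, 55, 125, 150, 167, 195, 217, 262]
  MvoI (GGCATA, off=1): starts [6, 12, 18, 111, 136, 155] → cuts [7, 13, 19, 112, 137, 156]
  ZebIV (CCGGAATT, off=0): starts [99, 128] → cuts [99, 128]
  WciX (AGCGGCC, off=7): starts [43, 71, 85, 92, 182, 204, 224, 234, 244] → cuts [50, 78, 92, 99, 189, 211, 231, 241, 251]

All cut coordinates (distinct, sorted): [7, 13, 19, 43, 50, 55, 78, 92, 99, 112, 125, 128, 137, 150, 156, 167, 189, 195, 211, 217, 231, 241, 251, 262]

Fragments:
  [0,7): 7 bp
  [7,13): 6 bp
  [13,19): 6 bp
  [19,43): 24 bp
  [43,50): 7 bp
  [50,55): 5 bp
  [55,78): 23 bp
  [78,92): 14 bp
  [92,99): 7 bp
  [99,112): 13 bp
  [112,125): 13 bp
  [125,128): 3 bp
  [128,137): 9 bp
  [137,150): 13 bp
  [150,156): 6 bp
  [156,167): 11 bp
  [167,189): 22 bp
  [189,195): 6 bp
  [195,211): 16 bp
  [211,217): 6 bp
  [217,231): 14 bp
  [231,241): 10 bp
  [241,251): 10 bp
  [251,262): 11 bp
  [262,270): 8 bp

[3,5,6,6,6,6,6,7,7,7,8,9,10,10,11,11,13,13,13,14,14,16,22,23,24]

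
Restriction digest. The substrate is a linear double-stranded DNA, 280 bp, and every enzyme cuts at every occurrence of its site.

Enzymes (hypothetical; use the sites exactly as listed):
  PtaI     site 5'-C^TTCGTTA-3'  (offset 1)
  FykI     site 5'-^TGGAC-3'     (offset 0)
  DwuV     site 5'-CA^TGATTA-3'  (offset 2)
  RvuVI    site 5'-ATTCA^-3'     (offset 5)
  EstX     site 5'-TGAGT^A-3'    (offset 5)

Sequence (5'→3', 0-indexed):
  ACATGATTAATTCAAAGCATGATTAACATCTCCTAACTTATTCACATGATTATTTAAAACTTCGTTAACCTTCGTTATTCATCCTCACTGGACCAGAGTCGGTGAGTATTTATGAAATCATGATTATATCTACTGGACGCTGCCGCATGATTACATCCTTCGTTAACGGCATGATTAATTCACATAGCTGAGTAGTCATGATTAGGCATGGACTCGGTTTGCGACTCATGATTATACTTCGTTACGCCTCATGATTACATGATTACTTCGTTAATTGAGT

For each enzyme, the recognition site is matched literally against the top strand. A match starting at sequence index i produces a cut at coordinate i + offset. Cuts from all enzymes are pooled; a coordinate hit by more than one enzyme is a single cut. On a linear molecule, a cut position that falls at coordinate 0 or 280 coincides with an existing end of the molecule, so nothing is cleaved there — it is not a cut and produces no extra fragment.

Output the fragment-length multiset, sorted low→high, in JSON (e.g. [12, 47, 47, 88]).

Per-enzyme occurrences:
  PtaI (CTTCGTTA, off=1): starts [59, 69, 157, 236, 265] → cuts [60, 70, 158, 237, 266]
  FykI (TGGAC, off=0): starts [88, 133, 208] → cuts [88, 133, 208]
  DwuV (CATGATTA, off=2): starts [1, 17, 44, 118, 145, 169, 196, 226, 249, 257] → cuts [3, 19, 46, 120, 147, 171, 198, 228, 251, 259]
  RvuVI (ATTCA, off=5): starts [9, 39, 76, 177] → cuts [14, 44, 81, 182]
  EstX (TGAGTA, off=5): starts [102, 188] → cuts [107, 193]

All cut coordinates (distinct, sorted): [3, 14, 19, 44, 46, 60, 70, 81, 88, 107, 120, 133, 147, 158, 171, 182, 193, 198, 208, 228, 237, 251, 259, 266]

Fragments:
  [0,3): 3 bp
  [3,14): 11 bp
  [14,19): 5 bp
  [19,44): 25 bp
  [44,46): 2 bp
  [46,60): 14 bp
  [60,70): 10 bp
  [70,81): 11 bp
  [81,88): 7 bp
  [88,107): 19 bp
  [107,120): 13 bp
  [120,133): 13 bp
  [133,147): 14 bp
  [147,158): 11 bp
  [158,171): 13 bp
  [171,182): 11 bp
  [182,193): 11 bp
  [193,198): 5 bp
  [198,208): 10 bp
  [208,228): 20 bp
  [228,237): 9 bp
  [237,251): 14 bp
  [251,259): 8 bp
  [259,266): 7 bp
  [266,280): 14 bp

[2,3,5,5,7,7,8,9,10,10,11,11,11,11,11,13,13,13,14,14,14,14,19,20,25]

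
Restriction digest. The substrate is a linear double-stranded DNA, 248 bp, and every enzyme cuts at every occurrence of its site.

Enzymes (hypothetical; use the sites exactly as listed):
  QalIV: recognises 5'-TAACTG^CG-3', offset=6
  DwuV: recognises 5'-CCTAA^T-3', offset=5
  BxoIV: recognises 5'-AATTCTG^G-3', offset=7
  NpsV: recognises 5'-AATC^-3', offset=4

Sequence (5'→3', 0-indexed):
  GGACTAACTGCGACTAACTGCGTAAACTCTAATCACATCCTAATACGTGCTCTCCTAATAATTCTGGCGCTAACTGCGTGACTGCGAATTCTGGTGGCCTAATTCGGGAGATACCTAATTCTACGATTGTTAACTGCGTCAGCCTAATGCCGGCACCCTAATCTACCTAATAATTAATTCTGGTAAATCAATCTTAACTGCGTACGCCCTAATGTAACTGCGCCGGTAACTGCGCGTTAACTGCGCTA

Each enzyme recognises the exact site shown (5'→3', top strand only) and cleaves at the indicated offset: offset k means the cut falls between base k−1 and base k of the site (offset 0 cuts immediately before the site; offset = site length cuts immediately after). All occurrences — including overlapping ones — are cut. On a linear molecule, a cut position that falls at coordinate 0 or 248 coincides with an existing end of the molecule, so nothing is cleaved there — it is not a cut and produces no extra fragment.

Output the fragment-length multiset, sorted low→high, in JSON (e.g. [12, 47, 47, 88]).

Site scan:
  QalIV (TAACTGCG, off=6): starts [4, 14, 70, 130, 194, 214, 226, 237] → cuts [10, 20, 76, 136, 200, 220, 232, 243]
  DwuV (CCTAAT, off=5): starts [38, 53, 97, 113, 142, 156, 165, 207] → cuts [43, 58, 102, 118, 147, 161, 170, 212]
  BxoIV (AATTCTGG, off=7): starts [59, 86, 175] → cuts [66, 93, 182]
  NpsV (AATC, off=4): starts [30, 159, 185, 189] → cuts [34, 163, 189, 193]

All cut coordinates (distinct, sorted): [10, 20, 34, 43, 58, 66, 76, 93, 102, 118, 136, 147, 161, 163, 170, 182, 189, 193, 200, 212, 220, 232, 243]

Fragment lengths:
  [0,10): 10 bp
  [10,20): 10 bp
  [20,34): 14 bp
  [34,43): 9 bp
  [43,58): 15 bp
  [58,66): 8 bp
  [66,76): 10 bp
  [76,93): 17 bp
  [93,102): 9 bp
  [102,118): 16 bp
  [118,136): 18 bp
  [136,147): 11 bp
  [147,161): 14 bp
  [161,163): 2 bp
  [163,170): 7 bp
  [170,182): 12 bp
  [182,189): 7 bp
  [189,193): 4 bp
  [193,200): 7 bp
  [200,212): 12 bp
  [212,220): 8 bp
  [220,232): 12 bp
  [232,243): 11 bp
  [243,248): 5 bp

[2,4,5,7,7,7,8,8,9,9,10,10,10,11,11,12,12,12,14,14,15,16,17,18]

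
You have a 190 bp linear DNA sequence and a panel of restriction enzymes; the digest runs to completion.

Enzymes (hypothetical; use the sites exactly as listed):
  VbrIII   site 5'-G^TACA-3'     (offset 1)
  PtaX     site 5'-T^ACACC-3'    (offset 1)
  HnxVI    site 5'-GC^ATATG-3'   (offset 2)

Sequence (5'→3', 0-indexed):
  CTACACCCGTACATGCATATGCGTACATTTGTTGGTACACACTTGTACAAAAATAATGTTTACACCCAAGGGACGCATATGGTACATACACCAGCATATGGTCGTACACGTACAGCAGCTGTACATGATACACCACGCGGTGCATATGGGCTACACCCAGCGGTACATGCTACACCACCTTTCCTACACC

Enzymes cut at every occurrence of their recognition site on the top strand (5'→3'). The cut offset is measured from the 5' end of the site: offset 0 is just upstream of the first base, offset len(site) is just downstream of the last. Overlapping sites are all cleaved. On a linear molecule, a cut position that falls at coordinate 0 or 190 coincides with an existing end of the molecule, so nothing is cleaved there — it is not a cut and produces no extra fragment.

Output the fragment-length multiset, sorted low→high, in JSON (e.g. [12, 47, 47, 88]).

[2,5,5,6,6,7,7,7,8,8,8,9,9,10,11,11,12,14,14,15,16]

Per-enzyme occurrences:
  VbrIII (GTACA, off=1): starts [8, 22, 34, 44, 81, 103, 109, 120, 162] → cuts [9, 23, 35, 45, 82, 104, 110, 121, 163]
  PtaX (TACACC, off=1): starts [1, 60, 86, 128, 151, 170, 184] → cuts [2, 61, 87, 129, 152, 171, 185]
  HnxVI (GCATATG, off=2): starts [14, 74, 93, 141] → cuts [16, 76, 95, 143]

Pooled cuts: [2, 9, 16, 23, 35, 45, 61, 76, 82, 87, 95, 104, 110, 121, 129, 143, 152, 163, 171, 185]

Fragment lengths:
  [0,2): 2 bp
  [2,9): 7 bp
  [9,16): 7 bp
  [16,23): 7 bp
  [23,35): 12 bp
  [35,45): 10 bp
  [45,61): 16 bp
  [61,76): 15 bp
  [76,82): 6 bp
  [82,87): 5 bp
  [87,95): 8 bp
  [95,104): 9 bp
  [104,110): 6 bp
  [110,121): 11 bp
  [121,129): 8 bp
  [129,143): 14 bp
  [143,152): 9 bp
  [152,163): 11 bp
  [163,171): 8 bp
  [171,185): 14 bp
  [185,190): 5 bp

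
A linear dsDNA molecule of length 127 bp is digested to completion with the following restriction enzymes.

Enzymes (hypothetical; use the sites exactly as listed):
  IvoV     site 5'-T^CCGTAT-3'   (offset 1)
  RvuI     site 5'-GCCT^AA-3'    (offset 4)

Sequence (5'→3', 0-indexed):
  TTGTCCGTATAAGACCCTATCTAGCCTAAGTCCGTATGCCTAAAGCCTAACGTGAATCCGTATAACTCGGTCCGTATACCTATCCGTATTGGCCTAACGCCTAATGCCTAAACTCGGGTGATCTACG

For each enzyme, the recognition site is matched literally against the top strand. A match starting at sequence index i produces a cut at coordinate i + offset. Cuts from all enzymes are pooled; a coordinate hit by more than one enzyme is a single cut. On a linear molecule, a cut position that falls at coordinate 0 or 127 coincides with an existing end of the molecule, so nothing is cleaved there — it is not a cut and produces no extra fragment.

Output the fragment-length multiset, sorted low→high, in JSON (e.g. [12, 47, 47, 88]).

Scan for sites:
  IvoV (TCCGTAT, off=1): starts [3, 30, 56, 70, 82] → cuts [4, 31, 57, 71, 83]
  RvuI (GCCTAA, off=4): starts [23, 37, 44, 91, 98, 105] → cuts [27, 41, 48, 95, 102, 109]

Pooled cuts: [4, 27, 31, 41, 48, 57, 71, 83, 95, 102, 109]

Fragments:
  [0,4): 4 bp
  [4,27): 23 bp
  [27,31): 4 bp
  [31,41): 10 bp
  [41,48): 7 bp
  [48,57): 9 bp
  [57,71): 14 bp
  [71,83): 12 bp
  [83,95): 12 bp
  [95,102): 7 bp
  [102,109): 7 bp
  [109,127): 18 bp

[4,4,7,7,7,9,10,12,12,14,18,23]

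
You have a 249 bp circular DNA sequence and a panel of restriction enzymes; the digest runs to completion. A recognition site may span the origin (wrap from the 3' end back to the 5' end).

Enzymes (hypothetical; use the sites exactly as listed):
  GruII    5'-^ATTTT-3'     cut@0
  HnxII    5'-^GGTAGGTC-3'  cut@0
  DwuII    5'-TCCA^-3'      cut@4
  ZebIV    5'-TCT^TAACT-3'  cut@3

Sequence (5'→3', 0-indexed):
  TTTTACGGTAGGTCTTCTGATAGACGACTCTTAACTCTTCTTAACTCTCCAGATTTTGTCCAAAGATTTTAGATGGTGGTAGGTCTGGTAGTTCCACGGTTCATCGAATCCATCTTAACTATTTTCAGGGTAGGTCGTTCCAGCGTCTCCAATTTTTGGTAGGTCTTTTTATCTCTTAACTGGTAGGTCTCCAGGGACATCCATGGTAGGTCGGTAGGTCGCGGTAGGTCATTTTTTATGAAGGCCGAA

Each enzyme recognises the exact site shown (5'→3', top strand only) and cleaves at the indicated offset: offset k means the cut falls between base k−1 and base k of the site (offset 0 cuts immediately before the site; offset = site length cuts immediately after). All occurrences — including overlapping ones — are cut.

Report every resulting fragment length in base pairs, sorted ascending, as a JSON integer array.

Scan for sites:
  GruII ATTTT/0: at [52, 65, 120, 151, 230, 248] ⇒ [52, 65, 120, 151, 230, 248]
  HnxII GGTAGGTC/0: at [6, 77, 128, 157, 181, 204, 212, 222] ⇒ [6, 77, 128, 157, 181, 204, 212, 222]
  DwuII TCCA/4: at [47, 58, 92, 108, 138, 147, 189, 199] ⇒ [51, 62, 96, 112, 142, 151, 193, 203]
  ZebIV TCTTAACT/3: at [28, 38, 112, 173] ⇒ [31, 41, 115, 176]

All cut coordinates (distinct, sorted): [6, 31, 41, 51, 52, 62, 65, 77, 96, 112, 115, 120, 128, 142, 151, 157, 176, 181, 193, 203, 204, 212, 222, 230, 248]

Fragment lengths:
  6→31: 25 bp
  31→41: 10 bp
  41→51: 10 bp
  51→52: 1 bp
  52→62: 10 bp
  62→65: 3 bp
  65→77: 12 bp
  77→96: 19 bp
  96→112: 16 bp
  112→115: 3 bp
  115→120: 5 bp
  120→128: 8 bp
  128→142: 14 bp
  142→151: 9 bp
  151→157: 6 bp
  157→176: 19 bp
  176→181: 5 bp
  181→193: 12 bp
  193→203: 10 bp
  203→204: 1 bp
  204→212: 8 bp
  212→222: 10 bp
  222→230: 8 bp
  230→248: 18 bp
  248→6 (wrap): 249-248+6 = 7 bp

[1,1,3,3,5,5,6,7,8,8,8,9,10,10,10,10,10,12,12,14,16,18,19,19,25]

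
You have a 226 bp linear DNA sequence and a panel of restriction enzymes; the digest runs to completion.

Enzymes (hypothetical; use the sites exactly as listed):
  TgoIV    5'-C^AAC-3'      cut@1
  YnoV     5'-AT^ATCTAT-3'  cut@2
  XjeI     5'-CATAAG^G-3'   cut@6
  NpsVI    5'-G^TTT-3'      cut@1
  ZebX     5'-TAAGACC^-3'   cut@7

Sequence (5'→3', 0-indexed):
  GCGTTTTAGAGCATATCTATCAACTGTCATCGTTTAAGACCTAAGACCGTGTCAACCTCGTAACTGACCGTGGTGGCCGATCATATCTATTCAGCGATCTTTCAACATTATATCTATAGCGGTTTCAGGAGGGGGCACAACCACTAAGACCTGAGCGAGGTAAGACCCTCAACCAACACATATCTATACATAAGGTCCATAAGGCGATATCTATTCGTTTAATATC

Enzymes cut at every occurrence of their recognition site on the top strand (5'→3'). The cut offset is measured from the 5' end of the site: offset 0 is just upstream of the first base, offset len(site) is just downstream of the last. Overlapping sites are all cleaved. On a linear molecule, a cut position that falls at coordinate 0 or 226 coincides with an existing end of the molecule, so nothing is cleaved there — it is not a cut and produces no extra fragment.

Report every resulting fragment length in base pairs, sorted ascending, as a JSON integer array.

Scan for sites:
  TgoIV (CAAC, off=1): starts [20, 52, 102, 137, 169, 173] → cuts [21, 53, 103, 138, 170, 174]
  YnoV (ATATCTAT, off=2): starts [12, 82, 109, 179, 206] → cuts [14, 84, 111, 181, 208]
  XjeI (CATAAGG, off=6): starts [188, 197] → cuts [194, 203]
  NpsVI (GTTT, off=1): starts [2, 31, 121, 216] → cuts [3, 32, 122, 217]
  ZebX (TAAGACC, off=7): starts [34, 41, 144, 160] → cuts [41, 48, 151, 167]

Pooled cuts: [3, 14, 21, 32, 41, 48, 53, 84, 103, 111, 122, 138, 151, 167, 170, 174, 181, 194, 203, 208, 217]

Fragment lengths:
  [0,3): 3 bp
  [3,14): 11 bp
  [14,21): 7 bp
  [21,32): 11 bp
  [32,41): 9 bp
  [41,48): 7 bp
  [48,53): 5 bp
  [53,84): 31 bp
  [84,103): 19 bp
  [103,111): 8 bp
  [111,122): 11 bp
  [122,138): 16 bp
  [138,151): 13 bp
  [151,167): 16 bp
  [167,170): 3 bp
  [170,174): 4 bp
  [174,181): 7 bp
  [181,194): 13 bp
  [194,203): 9 bp
  [203,208): 5 bp
  [208,217): 9 bp
  [217,226): 9 bp

[3,3,4,5,5,7,7,7,8,9,9,9,9,11,11,11,13,13,16,16,19,31]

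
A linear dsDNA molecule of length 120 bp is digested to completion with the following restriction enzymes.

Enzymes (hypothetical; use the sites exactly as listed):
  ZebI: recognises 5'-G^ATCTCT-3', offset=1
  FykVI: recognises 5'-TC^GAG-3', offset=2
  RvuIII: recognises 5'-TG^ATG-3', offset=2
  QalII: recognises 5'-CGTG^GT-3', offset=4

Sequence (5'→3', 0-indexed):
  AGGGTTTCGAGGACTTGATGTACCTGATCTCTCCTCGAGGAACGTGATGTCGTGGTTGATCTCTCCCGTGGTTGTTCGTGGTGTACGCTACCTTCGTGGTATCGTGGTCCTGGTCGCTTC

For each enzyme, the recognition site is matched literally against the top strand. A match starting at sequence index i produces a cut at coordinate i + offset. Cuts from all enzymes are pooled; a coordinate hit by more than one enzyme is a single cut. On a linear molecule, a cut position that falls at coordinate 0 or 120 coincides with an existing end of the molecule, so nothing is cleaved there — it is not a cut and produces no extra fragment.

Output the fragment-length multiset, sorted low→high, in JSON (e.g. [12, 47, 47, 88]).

Site scan:
  ZebI GATCTCT/1: at [25, 57] ⇒ [26, 58]
  FykVI TCGAG/2: at [6, 34] ⇒ [8, 36]
  RvuIII TGATG/2: at [15, 44] ⇒ [17, 46]
  QalII CGTGGT/4: at [50, 66, 76, 94, 102] ⇒ [54, 70, 80, 98, 106]

All cut coordinates (distinct, sorted): [8, 17, 26, 36, 46, 54, 58, 70, 80, 98, 106]

Fragments:
  [0,8): 8 bp
  [8,17): 9 bp
  [17,26): 9 bp
  [26,36): 10 bp
  [36,46): 10 bp
  [46,54): 8 bp
  [54,58): 4 bp
  [58,70): 12 bp
  [70,80): 10 bp
  [80,98): 18 bp
  [98,106): 8 bp
  [106,120): 14 bp

[4,8,8,8,9,9,10,10,10,12,14,18]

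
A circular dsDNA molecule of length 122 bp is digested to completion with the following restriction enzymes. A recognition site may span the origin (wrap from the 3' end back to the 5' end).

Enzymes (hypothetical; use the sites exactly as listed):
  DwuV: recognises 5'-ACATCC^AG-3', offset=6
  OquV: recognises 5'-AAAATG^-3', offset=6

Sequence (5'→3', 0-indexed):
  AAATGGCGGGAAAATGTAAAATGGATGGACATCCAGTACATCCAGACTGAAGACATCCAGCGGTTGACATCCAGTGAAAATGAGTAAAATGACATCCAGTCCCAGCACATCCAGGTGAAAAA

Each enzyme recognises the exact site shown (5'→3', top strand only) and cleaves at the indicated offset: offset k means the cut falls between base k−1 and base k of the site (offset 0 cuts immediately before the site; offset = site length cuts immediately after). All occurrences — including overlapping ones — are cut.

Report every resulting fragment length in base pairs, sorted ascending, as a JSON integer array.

Scan for sites:
  DwuV (ACATCCAG, off=6): starts [28, 37, 52, 66, 91, 106] → cuts [34, 43, 58, 72, 97, 112]
  OquV (AAAATG, off=6): starts [10, 17, 76, 85, 121] → cuts [5, 16, 23, 82, 91]

All cut coordinates (distinct, sorted): [5, 16, 23, 34, 43, 58, 72, 82, 91, 97, 112]

Fragment lengths:
  5→16: 11 bp
  16→23: 7 bp
  23→34: 11 bp
  34→43: 9 bp
  43→58: 15 bp
  58→72: 14 bp
  72→82: 10 bp
  82→91: 9 bp
  91→97: 6 bp
  97→112: 15 bp
  112→5 (wrap): 122-112+5 = 15 bp

[6,7,9,9,10,11,11,14,15,15,15]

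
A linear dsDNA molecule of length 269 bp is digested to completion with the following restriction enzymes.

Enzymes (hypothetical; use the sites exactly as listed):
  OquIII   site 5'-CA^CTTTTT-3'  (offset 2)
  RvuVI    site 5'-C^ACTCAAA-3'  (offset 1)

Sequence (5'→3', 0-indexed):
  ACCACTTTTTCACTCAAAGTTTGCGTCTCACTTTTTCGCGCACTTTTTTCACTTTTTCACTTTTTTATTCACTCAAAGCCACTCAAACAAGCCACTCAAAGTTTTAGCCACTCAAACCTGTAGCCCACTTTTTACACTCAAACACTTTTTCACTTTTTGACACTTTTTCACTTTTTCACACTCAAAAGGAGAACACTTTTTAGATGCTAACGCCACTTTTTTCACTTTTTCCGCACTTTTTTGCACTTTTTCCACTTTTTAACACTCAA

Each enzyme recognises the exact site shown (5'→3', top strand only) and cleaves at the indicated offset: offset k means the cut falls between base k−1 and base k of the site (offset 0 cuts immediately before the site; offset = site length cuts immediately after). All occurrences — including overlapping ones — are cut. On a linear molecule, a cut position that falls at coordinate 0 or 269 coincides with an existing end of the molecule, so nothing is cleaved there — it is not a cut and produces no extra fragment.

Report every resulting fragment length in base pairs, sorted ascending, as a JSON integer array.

Per-enzyme occurrences:
  OquIII CACTTTTT/2: at [2, 28, 40, 49, 57, 125, 142, 150, 160, 168, 193, 213, 222, 233, 243, 252] ⇒ [4, 30, 42, 51, 59, 127, 144, 152, 162, 170, 195, 215, 224, 235, 245, 254]
  RvuVI CACTCAAA/1: at [10, 69, 79, 92, 108, 134, 178] ⇒ [11, 70, 80, 93, 109, 135, 179]

Pooled cuts: [4, 11, 30, 42, 51, 59, 70, 80, 93, 109, 127, 135, 144, 152, 162, 170, 179, 195, 215, 224, 235, 245, 254]

Fragments:
  [0,4): 4 bp
  [4,11): 7 bp
  [11,30): 19 bp
  [30,42): 12 bp
  [42,51): 9 bp
  [51,59): 8 bp
  [59,70): 11 bp
  [70,80): 10 bp
  [80,93): 13 bp
  [93,109): 16 bp
  [109,127): 18 bp
  [127,135): 8 bp
  [135,144): 9 bp
  [144,152): 8 bp
  [152,162): 10 bp
  [162,170): 8 bp
  [170,179): 9 bp
  [179,195): 16 bp
  [195,215): 20 bp
  [215,224): 9 bp
  [224,235): 11 bp
  [235,245): 10 bp
  [245,254): 9 bp
  [254,269): 15 bp

[4,7,8,8,8,8,9,9,9,9,9,10,10,10,11,11,12,13,15,16,16,18,19,20]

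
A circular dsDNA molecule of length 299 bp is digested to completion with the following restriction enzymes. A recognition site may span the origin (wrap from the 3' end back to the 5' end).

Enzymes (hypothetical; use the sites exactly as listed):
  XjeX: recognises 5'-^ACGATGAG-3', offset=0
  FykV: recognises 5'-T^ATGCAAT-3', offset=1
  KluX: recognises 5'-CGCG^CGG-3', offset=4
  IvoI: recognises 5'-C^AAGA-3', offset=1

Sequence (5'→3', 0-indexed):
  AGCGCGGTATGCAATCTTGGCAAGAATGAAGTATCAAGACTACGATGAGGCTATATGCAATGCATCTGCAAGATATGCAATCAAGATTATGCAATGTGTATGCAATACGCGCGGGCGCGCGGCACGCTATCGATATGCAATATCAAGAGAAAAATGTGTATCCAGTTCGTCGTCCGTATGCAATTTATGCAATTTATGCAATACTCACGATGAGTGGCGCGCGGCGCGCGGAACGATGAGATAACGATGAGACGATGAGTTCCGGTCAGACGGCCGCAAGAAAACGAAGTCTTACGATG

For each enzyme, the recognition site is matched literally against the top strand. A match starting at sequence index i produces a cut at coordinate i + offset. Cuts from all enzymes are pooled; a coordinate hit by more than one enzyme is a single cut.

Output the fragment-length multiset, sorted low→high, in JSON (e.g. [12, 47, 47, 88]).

[4,5,6,6,7,8,8,8,9,9,10,11,11,11,12,13,13,14,14,15,15,15,16,26,33]

Site scan:
  XjeX (ACGATGAG, off=0): starts [41, 206, 232, 243, 251, 293] → cuts [41, 206, 232, 243, 251, 293]
  FykV (TATGCAAT, off=1): starts [7, 53, 73, 87, 98, 133, 176, 185, 194] → cuts [8, 54, 74, 88, 99, 134, 177, 186, 195]
  KluX (CGCGCGG, off=4): starts [107, 115, 217, 224] → cuts [111, 119, 221, 228]
  IvoI (CAAGA, off=1): starts [20, 34, 68, 81, 143, 276] → cuts [21, 35, 69, 82, 144, 277]

Pooled cuts: [8, 21, 35, 41, 54, 69, 74, 82, 88, 99, 111, 119, 134, 144, 177, 186, 195, 206, 221, 228, 232, 243, 251, 277, 293]

Fragment lengths:
  8→21: 13 bp
  21→35: 14 bp
  35→41: 6 bp
  41→54: 13 bp
  54→69: 15 bp
  69→74: 5 bp
  74→82: 8 bp
  82→88: 6 bp
  88→99: 11 bp
  99→111: 12 bp
  111→119: 8 bp
  119→134: 15 bp
  134→144: 10 bp
  144→177: 33 bp
  177→186: 9 bp
  186→195: 9 bp
  195→206: 11 bp
  206→221: 15 bp
  221→228: 7 bp
  228→232: 4 bp
  232→243: 11 bp
  243→251: 8 bp
  251→277: 26 bp
  277→293: 16 bp
  293→8 (wrap): 299-293+8 = 14 bp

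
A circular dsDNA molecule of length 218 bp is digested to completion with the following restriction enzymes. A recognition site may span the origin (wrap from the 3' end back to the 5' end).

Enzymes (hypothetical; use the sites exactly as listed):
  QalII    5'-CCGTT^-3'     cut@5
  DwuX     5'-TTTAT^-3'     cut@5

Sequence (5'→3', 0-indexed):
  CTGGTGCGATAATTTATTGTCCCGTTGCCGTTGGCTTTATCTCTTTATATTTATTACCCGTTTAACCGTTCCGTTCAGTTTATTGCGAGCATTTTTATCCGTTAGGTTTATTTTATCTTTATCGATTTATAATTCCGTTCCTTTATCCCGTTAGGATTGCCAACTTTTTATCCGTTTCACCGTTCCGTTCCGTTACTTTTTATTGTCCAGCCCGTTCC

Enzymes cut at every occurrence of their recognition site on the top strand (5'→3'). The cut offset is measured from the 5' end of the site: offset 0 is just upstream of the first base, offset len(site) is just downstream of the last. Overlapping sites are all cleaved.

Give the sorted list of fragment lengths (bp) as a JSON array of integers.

[5,5,5,5,5,5,6,6,6,6,7,8,8,8,8,8,8,8,8,9,9,9,13,15,19,19]

Per-enzyme occurrences:
  QalII (CCGTT, off=5): starts [21, 27, 57, 65, 70, 98, 134, 147, 171, 179, 184, 189, 211] → cuts [26, 32, 62, 70, 75, 103, 139, 152, 176, 184, 189, 194, 216]
  DwuX (TTTAT, off=5): starts [12, 35, 43, 49, 78, 93, 106, 111, 117, 125, 141, 166, 198] → cuts [17, 40, 48, 54, 83, 98, 111, 116, 122, 130, 146, 171, 203]

Pooled cuts: [17, 26, 32, 40, 48, 54, 62, 70, 75, 83, 98, 103, 111, 116, 122, 130, 139, 146, 152, 171, 176, 184, 189, 194, 203, 216]

Fragments:
  17→26: 9 bp
  26→32: 6 bp
  32→40: 8 bp
  40→48: 8 bp
  48→54: 6 bp
  54→62: 8 bp
  62→70: 8 bp
  70→75: 5 bp
  75→83: 8 bp
  83→98: 15 bp
  98→103: 5 bp
  103→111: 8 bp
  111→116: 5 bp
  116→122: 6 bp
  122→130: 8 bp
  130→139: 9 bp
  139→146: 7 bp
  146→152: 6 bp
  152→171: 19 bp
  171→176: 5 bp
  176→184: 8 bp
  184→189: 5 bp
  189→194: 5 bp
  194→203: 9 bp
  203→216: 13 bp
  216→17 (wrap): 218-216+17 = 19 bp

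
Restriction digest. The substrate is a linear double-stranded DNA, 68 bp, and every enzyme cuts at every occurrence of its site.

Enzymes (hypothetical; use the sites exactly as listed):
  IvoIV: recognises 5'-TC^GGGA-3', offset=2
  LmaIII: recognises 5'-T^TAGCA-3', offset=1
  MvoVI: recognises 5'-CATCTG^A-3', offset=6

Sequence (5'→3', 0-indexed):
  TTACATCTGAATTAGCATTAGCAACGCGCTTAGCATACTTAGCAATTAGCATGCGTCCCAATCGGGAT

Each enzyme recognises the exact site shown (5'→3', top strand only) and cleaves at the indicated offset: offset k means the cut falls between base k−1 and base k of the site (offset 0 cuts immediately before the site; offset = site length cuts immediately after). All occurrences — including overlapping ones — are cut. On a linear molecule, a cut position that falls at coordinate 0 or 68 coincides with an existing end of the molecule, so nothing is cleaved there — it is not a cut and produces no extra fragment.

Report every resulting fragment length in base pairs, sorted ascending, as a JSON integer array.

[3,5,6,7,9,9,12,17]

Scan for sites:
  IvoIV (TCGGGA, off=2): starts [61] → cuts [63]
  LmaIII (TTAGCA, off=1): starts [11, 17, 29, 38, 45] → cuts [12, 18, 30, 39, 46]
  MvoVI (CATCTGA, off=6): starts [3] → cuts [9]

Pooled cuts: [9, 12, 18, 30, 39, 46, 63]

Fragments:
  [0,9): 9 bp
  [9,12): 3 bp
  [12,18): 6 bp
  [18,30): 12 bp
  [30,39): 9 bp
  [39,46): 7 bp
  [46,63): 17 bp
  [63,68): 5 bp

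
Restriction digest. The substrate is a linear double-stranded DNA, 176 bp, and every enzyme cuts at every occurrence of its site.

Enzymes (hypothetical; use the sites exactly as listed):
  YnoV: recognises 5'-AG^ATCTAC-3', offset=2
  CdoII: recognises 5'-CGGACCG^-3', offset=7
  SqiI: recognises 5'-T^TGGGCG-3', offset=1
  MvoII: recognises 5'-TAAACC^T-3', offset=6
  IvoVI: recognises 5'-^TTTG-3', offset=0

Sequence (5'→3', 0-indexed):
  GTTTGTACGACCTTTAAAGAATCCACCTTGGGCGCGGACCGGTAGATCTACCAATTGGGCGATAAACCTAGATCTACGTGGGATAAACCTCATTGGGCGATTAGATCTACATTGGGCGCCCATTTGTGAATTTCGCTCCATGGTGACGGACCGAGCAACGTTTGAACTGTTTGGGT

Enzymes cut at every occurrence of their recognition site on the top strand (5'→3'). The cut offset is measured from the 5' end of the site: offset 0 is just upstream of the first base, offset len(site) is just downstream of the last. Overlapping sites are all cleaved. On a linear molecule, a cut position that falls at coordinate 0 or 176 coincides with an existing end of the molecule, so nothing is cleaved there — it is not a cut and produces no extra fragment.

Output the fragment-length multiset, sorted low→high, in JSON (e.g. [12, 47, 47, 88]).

[1,3,4,4,7,7,8,9,10,10,11,13,13,18,27,31]

Per-enzyme occurrences:
  YnoV (AGATCTAC, off=2): starts [43, 69, 102] → cuts [45, 71, 104]
  CdoII (CGGACCG, off=7): starts [34, 146] → cuts [41, 153]
  SqiI (TTGGGCG, off=1): starts [27, 54, 92, 111] → cuts [28, 55, 93, 112]
  MvoII (TAAACCT, off=6): starts [62, 83] → cuts [68, 89]
  IvoVI (TTTG, off=0): starts [1, 122, 160, 169] → cuts [1, 122, 160, 169]

All cut coordinates (distinct, sorted): [1, 28, 41, 45, 55, 68, 71, 89, 93, 104, 112, 122, 153, 160, 169]

Fragments:
  [0,1): 1 bp
  [1,28): 27 bp
  [28,41): 13 bp
  [41,45): 4 bp
  [45,55): 10 bp
  [55,68): 13 bp
  [68,71): 3 bp
  [71,89): 18 bp
  [89,93): 4 bp
  [93,104): 11 bp
  [104,112): 8 bp
  [112,122): 10 bp
  [122,153): 31 bp
  [153,160): 7 bp
  [160,169): 9 bp
  [169,176): 7 bp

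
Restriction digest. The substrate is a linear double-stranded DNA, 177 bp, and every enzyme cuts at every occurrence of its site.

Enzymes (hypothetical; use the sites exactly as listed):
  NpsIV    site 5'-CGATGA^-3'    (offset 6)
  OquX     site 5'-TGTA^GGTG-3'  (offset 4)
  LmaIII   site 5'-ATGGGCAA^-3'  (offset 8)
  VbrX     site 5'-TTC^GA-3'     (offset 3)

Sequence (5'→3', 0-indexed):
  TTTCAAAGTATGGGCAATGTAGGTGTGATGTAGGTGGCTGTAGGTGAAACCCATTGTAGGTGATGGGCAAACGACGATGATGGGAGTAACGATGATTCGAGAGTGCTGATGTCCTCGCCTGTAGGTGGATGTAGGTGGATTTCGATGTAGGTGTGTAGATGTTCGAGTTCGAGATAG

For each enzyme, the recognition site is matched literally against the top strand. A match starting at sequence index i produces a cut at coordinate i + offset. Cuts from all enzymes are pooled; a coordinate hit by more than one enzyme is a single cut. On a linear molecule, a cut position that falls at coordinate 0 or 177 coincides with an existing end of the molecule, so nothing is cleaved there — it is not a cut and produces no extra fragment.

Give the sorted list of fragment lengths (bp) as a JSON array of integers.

Scan for sites:
  NpsIV CGATGA/6: at [74, 89] ⇒ [80, 95]
  OquX TGTAGGTG/4: at [17, 28, 38, 54, 119, 129, 145] ⇒ [21, 32, 42, 58, 123, 133, 149]
  LmaIII ATGGGCAA/8: at [9, 62] ⇒ [17, 70]
  VbrX TTCGA/3: at [95, 140, 161, 167] ⇒ [98, 143, 164, 170]

All cut coordinates (distinct, sorted): [17, 21, 32, 42, 58, 70, 80, 95, 98, 123, 133, 143, 149, 164, 170]

Fragments:
  [0,17): 17 bp
  [17,21): 4 bp
  [21,32): 11 bp
  [32,42): 10 bp
  [42,58): 16 bp
  [58,70): 12 bp
  [70,80): 10 bp
  [80,95): 15 bp
  [95,98): 3 bp
  [98,123): 25 bp
  [123,133): 10 bp
  [133,143): 10 bp
  [143,149): 6 bp
  [149,164): 15 bp
  [164,170): 6 bp
  [170,177): 7 bp

[3,4,6,6,7,10,10,10,10,11,12,15,15,16,17,25]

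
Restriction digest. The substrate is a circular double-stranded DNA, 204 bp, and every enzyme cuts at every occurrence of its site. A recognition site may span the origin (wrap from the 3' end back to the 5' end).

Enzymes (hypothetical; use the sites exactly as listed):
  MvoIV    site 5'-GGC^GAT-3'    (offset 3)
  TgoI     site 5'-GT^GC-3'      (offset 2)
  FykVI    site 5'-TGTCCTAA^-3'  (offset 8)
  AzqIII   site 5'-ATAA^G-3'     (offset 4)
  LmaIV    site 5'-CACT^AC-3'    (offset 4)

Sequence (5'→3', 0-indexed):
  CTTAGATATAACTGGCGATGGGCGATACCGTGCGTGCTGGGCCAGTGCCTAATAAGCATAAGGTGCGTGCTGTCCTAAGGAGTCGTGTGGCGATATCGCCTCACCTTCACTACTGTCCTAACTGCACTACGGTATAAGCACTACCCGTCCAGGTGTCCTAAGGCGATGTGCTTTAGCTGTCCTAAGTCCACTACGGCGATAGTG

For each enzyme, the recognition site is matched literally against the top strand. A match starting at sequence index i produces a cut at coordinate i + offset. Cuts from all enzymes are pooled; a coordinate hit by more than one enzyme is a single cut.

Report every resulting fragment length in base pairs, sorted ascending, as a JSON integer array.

[3,3,4,4,5,5,5,6,6,7,7,7,8,9,9,10,10,11,13,16,17,19,20]

Scan for sites:
  MvoIV (GGCGAT, off=3): starts [13, 20, 88, 161, 194] → cuts [16, 23, 91, 164, 197]
  TgoI (GTGC, off=2): starts [29, 33, 44, 62, 66, 167, 201] → cuts [31, 35, 46, 64, 68, 169, 203]
  FykVI (TGTCCTAA, off=8): starts [70, 113, 153, 177] → cuts [78, 121, 161, 185]
  AzqIII (ATAAG, off=4): starts [51, 57, 133] → cuts [55, 61, 137]
  LmaIV (CACTAC, off=4): starts [107, 124, 138, 188] → cuts [111, 128, 142, 192]

All cut coordinates (distinct, sorted): [16, 23, 31, 35, 46, 55, 61, 64, 68, 78, 91, 111, 121, 128, 137, 142, 161, 164, 169, 185, 192, 197, 203]

Fragments:
  16→23: 7 bp
  23→31: 8 bp
  31→35: 4 bp
  35→46: 11 bp
  46→55: 9 bp
  55→61: 6 bp
  61→64: 3 bp
  64→68: 4 bp
  68→78: 10 bp
  78→91: 13 bp
  91→111: 20 bp
  111→121: 10 bp
  121→128: 7 bp
  128→137: 9 bp
  137→142: 5 bp
  142→161: 19 bp
  161→164: 3 bp
  164→169: 5 bp
  169→185: 16 bp
  185→192: 7 bp
  192→197: 5 bp
  197→203: 6 bp
  203→16 (wrap): 204-203+16 = 17 bp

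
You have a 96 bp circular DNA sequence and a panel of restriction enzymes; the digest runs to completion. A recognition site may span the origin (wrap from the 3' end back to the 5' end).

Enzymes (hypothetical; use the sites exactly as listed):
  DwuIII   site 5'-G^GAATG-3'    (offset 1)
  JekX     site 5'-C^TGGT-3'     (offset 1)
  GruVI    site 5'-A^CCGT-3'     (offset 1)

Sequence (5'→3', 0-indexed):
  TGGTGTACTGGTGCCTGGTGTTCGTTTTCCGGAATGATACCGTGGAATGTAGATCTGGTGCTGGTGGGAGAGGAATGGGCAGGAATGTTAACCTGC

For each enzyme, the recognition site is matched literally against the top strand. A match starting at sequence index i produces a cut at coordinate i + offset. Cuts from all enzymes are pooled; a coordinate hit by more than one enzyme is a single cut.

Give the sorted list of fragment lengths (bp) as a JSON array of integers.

Per-enzyme occurrences:
  DwuIII (GGAATG, off=1): starts [30, 43, 71, 81] → cuts [31, 44, 72, 82]
  JekX (CTGGT, off=1): starts [7, 14, 54, 60, 95] → cuts [0, 8, 15, 55, 61]
  GruVI (ACCGT, off=1): starts [38] → cuts [39]

Pooled cuts: [0, 8, 15, 31, 39, 44, 55, 61, 72, 82]

Fragments:
  0→8: 8 bp
  8→15: 7 bp
  15→31: 16 bp
  31→39: 8 bp
  39→44: 5 bp
  44→55: 11 bp
  55→61: 6 bp
  61→72: 11 bp
  72→82: 10 bp
  82→0 (wrap): 96-82+0 = 14 bp

[5,6,7,8,8,10,11,11,14,16]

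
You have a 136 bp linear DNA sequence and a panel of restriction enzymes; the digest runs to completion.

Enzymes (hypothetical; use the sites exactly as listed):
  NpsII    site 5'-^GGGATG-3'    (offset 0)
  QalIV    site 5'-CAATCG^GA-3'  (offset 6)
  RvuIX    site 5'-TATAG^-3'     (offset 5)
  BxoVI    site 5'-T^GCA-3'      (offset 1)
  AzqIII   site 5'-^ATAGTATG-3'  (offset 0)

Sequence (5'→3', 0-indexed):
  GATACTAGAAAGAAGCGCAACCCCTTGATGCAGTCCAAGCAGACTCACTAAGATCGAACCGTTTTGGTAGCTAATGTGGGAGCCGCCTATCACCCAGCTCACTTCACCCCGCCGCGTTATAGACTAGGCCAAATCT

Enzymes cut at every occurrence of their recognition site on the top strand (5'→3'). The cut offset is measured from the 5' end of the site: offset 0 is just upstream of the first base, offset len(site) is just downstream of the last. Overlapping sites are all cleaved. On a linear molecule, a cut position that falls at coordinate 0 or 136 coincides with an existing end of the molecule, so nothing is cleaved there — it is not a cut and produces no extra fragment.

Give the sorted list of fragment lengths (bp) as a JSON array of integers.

Scan for sites:
  NpsII (GGGATG, off=0): no sites
  QalIV (CAATCGGA, off=6): no sites
  RvuIX (TATAG, off=5): starts [117] → cuts [122]
  BxoVI (TGCA, off=1): starts [28] → cuts [29]
  AzqIII (ATAGTATG, off=0): no sites

Pooled cuts: [29, 122]

Fragment lengths:
  [0,29): 29 bp
  [29,122): 93 bp
  [122,136): 14 bp

[14,29,93]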